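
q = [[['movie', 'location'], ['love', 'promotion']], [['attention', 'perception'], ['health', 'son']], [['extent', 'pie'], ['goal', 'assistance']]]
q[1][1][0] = 'health'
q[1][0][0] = 'attention'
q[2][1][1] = 'assistance'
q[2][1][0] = 'goal'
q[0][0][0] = 'movie'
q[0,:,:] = [['movie', 'location'], ['love', 'promotion']]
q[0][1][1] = 'promotion'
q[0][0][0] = 'movie'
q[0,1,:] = ['love', 'promotion']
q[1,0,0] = 'attention'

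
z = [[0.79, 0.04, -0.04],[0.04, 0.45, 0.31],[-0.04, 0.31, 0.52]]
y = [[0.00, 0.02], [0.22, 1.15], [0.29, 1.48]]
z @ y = [[-0.0,0.0], [0.19,0.98], [0.22,1.13]]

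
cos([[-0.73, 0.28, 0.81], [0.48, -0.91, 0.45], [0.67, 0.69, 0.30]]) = [[0.45, -0.04, 0.09], [0.20, 0.43, -0.04], [-0.01, 0.10, 0.56]]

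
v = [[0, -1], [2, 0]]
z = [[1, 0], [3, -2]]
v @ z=[[-3, 2], [2, 0]]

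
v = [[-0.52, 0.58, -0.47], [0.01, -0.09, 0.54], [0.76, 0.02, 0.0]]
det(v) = 0.211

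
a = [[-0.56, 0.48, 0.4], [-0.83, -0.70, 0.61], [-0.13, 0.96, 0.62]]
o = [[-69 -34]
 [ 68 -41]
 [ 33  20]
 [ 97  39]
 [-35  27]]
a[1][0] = -0.829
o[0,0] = -69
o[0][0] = -69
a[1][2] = 0.613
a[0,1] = 0.476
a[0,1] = 0.476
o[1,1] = -41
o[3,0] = 97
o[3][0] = 97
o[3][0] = 97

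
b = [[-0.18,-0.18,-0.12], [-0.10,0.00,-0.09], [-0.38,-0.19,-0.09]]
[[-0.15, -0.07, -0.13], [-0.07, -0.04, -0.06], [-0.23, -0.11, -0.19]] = b @ [[0.42, 0.20, 0.35], [0.20, 0.10, 0.17], [0.35, 0.17, 0.29]]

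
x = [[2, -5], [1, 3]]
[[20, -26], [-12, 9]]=x@[[0, -3], [-4, 4]]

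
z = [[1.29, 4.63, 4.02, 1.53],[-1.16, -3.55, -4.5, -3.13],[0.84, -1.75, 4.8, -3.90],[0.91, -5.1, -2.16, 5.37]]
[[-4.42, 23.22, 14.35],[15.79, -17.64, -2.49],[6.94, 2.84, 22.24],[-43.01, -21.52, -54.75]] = z @ [[-3.71,3.72,-1.76], [2.77,3.73,3.82], [-1.12,0.61,1.84], [-5.20,-0.85,-5.53]]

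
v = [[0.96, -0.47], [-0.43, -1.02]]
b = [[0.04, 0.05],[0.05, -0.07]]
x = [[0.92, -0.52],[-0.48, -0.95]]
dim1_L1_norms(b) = [0.09, 0.12]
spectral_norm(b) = 0.09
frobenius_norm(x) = 1.50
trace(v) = -0.06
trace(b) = -0.03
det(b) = -0.01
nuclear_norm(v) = 2.17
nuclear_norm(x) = 2.12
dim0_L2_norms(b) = [0.06, 0.09]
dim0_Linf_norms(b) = [0.05, 0.07]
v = b + x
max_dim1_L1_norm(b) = 0.12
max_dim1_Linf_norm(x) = 0.95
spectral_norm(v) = 1.12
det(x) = -1.12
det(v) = -1.18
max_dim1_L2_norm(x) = 1.06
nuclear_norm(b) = 0.15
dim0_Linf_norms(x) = [0.92, 0.95]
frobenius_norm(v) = 1.54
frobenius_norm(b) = 0.11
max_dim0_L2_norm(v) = 1.12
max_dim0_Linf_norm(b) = 0.07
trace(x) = -0.03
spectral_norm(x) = 1.09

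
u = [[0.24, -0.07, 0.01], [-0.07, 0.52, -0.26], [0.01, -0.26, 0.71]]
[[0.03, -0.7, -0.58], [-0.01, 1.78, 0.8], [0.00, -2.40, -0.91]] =u @ [[0.11, -2.31, -2.14], [-0.01, 1.76, 0.76], [-0.00, -2.70, -0.97]]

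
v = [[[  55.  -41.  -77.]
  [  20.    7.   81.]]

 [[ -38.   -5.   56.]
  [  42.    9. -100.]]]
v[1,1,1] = 9.0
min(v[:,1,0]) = 20.0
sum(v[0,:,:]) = 45.0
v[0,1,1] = 7.0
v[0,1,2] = 81.0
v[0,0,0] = 55.0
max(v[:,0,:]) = 56.0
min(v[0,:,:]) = -77.0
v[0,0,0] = 55.0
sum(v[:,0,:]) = -50.0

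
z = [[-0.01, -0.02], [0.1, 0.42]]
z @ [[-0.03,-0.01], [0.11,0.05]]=[[-0.00,-0.00], [0.04,0.02]]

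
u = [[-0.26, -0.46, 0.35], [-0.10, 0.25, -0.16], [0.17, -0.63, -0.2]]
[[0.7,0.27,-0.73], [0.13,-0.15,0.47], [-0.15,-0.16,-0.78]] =u@[[-2.11, 0.11, -0.35], [-0.33, 0.01, 1.33], [-0.01, 0.88, -0.61]]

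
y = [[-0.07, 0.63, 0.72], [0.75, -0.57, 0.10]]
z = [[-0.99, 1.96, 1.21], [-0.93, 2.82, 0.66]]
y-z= [[0.92, -1.33, -0.49], [1.68, -3.39, -0.56]]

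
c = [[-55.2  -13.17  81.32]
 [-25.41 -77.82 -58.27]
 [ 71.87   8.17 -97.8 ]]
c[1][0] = -25.41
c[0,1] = -13.17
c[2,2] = -97.8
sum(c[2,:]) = -17.75999999999999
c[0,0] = -55.2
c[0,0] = -55.2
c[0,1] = -13.17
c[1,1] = -77.82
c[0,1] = -13.17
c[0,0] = -55.2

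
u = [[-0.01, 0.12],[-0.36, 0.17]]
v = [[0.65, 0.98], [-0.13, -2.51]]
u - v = [[-0.66,  -0.86], [-0.23,  2.68]]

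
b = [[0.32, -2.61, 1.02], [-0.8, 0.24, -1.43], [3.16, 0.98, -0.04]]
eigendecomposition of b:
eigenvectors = [[-0.68+0.00j, 0.37-0.25j, (0.37+0.25j)], [(0.48+0j), (-0.22-0.35j), (-0.22+0.35j)], [(-0.55+0j), -0.79+0.00j, (-0.79-0j)]]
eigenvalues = [(3+0j), (-1.24+1.43j), (-1.24-1.43j)]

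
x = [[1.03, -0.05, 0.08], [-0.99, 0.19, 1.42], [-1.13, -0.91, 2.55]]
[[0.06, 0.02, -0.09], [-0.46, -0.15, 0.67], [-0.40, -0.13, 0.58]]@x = [[0.14, 0.08, -0.20], [-1.08, -0.62, 1.46], [-0.94, -0.53, 1.26]]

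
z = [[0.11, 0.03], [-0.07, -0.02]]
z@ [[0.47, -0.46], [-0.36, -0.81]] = [[0.04, -0.07], [-0.03, 0.05]]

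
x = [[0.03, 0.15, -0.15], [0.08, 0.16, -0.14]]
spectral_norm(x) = 0.31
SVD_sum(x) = [[0.05, 0.15, -0.14], [0.06, 0.16, -0.15]] + [[-0.02, -0.00, -0.01], [0.02, 0.0, 0.01]]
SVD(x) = [[-0.69, -0.73],[-0.73, 0.69]] @ diag([0.3102186375467391, 0.03555835933567386]) @ [[-0.25, -0.71, 0.66],[0.93, 0.01, 0.37]]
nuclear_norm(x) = 0.35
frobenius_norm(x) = 0.31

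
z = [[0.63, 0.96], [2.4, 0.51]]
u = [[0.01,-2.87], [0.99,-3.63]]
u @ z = [[-6.88,-1.45], [-8.09,-0.9]]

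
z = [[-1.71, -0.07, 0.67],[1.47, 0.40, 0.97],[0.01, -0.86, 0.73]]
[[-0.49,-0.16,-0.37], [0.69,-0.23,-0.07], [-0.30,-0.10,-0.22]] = z@[[0.30, 0.01, 0.11],[0.42, -0.07, 0.04],[0.08, -0.22, -0.26]]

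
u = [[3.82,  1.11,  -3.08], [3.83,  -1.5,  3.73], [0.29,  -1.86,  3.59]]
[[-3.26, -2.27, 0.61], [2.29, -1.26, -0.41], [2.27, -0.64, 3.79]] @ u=[[-20.97, -1.35, 3.76],  [3.8, 5.19, -13.22],  [7.32, -3.57, 4.23]]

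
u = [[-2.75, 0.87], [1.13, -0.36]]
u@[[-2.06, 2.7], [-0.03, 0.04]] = [[5.64,  -7.39], [-2.32,  3.04]]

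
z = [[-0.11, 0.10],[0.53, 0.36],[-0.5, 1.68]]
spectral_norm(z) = 1.77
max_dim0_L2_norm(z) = 1.72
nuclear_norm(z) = 2.38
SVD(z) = [[-0.07, 0.13], [-0.12, -0.98], [-0.99, 0.11]] @ diag([1.76930860355391, 0.6120025043985627]) @ [[0.25, -0.97], [-0.97, -0.25]]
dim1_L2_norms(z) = [0.15, 0.64, 1.75]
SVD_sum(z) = [[-0.03, 0.12], [-0.05, 0.21], [-0.43, 1.7]] + [[-0.08, -0.02], [0.58, 0.15], [-0.07, -0.02]]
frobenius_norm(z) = 1.87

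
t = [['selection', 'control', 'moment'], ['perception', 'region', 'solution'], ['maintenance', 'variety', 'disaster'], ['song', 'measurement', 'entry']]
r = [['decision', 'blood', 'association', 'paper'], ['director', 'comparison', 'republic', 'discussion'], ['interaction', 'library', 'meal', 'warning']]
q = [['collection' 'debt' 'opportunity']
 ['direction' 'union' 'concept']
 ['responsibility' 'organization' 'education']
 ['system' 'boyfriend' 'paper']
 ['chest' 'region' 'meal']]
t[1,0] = 'perception'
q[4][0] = 'chest'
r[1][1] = 'comparison'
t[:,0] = ['selection', 'perception', 'maintenance', 'song']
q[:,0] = ['collection', 'direction', 'responsibility', 'system', 'chest']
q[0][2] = 'opportunity'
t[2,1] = 'variety'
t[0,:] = ['selection', 'control', 'moment']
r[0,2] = 'association'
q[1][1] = 'union'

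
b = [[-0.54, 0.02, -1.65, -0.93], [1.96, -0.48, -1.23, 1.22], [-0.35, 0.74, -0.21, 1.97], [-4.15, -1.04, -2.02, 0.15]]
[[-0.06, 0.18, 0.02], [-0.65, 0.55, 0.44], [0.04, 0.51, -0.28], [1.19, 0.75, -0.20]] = b @ [[-0.31,  -0.04,  0.14], [-0.14,  -0.06,  -0.27], [0.12,  -0.24,  -0.05], [0.03,  0.25,  -0.02]]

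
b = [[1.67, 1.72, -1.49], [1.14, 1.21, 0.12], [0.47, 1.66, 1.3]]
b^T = [[1.67, 1.14, 0.47], [1.72, 1.21, 1.66], [-1.49, 0.12, 1.3]]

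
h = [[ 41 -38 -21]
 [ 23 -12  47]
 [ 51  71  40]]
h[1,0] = 23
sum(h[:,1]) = 21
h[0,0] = 41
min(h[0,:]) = -38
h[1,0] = 23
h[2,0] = 51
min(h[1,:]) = -12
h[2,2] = 40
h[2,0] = 51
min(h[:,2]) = -21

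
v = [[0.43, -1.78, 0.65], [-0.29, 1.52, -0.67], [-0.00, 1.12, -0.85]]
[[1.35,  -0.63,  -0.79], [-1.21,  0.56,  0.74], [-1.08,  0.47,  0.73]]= v @ [[0.02,  -0.31,  0.36],  [-0.56,  0.15,  0.42],  [0.53,  -0.36,  -0.3]]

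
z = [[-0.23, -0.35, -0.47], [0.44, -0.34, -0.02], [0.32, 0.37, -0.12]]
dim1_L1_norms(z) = [1.05, 0.8, 0.81]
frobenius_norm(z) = 0.98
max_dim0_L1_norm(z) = 1.06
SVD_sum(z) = [[-0.28,-0.44,-0.29], [-0.03,-0.04,-0.03], [0.17,0.27,0.18]] + [[0.02, -0.01, -0.0], [0.48, -0.26, -0.06], [0.10, -0.05, -0.01]] + [[0.03, 0.1, -0.18],  [-0.01, -0.03, 0.06],  [0.05, 0.15, -0.28]]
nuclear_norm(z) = 1.66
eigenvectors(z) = [[0.67+0.00j,  0.67-0.00j,  0.20+0.00j], [0.19-0.45j,  (0.19+0.45j),  (-0.74+0j)], [(-0.29-0.49j),  (-0.29+0.49j),  (0.64+0j)]]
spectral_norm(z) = 0.70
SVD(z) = [[-0.85, -0.03, 0.53], [-0.08, -0.98, -0.19], [0.52, -0.20, 0.83]] @ diag([0.6994206164341271, 0.5604422116096087, 0.3953673339478571]) @ [[0.47,0.74,0.48], [-0.87,0.48,0.11], [0.15,0.47,-0.87]]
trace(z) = -0.69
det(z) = -0.15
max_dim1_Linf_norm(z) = 0.47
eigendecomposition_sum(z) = [[(-0.09+0.25j), -0.21-0.00j, (-0.21-0.08j)], [0.14+0.13j, (-0.06+0.14j), (-0.11+0.12j)], [(0.23-0.04j), 0.09+0.15j, 0.03+0.19j]] + [[-0.09-0.25j, (-0.21+0j), -0.21+0.08j], [(0.14-0.13j), -0.06-0.14j, (-0.11-0.12j)], [0.23+0.04j, 0.09-0.15j, 0.03-0.19j]] + [[(-0.04+0j), (0.06+0j), (-0.06+0j)], [0.15-0.00j, (-0.22-0j), 0.21-0.00j], [(-0.13+0j), (0.19+0j), (-0.18+0j)]]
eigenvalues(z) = [(-0.12+0.58j), (-0.12-0.58j), (-0.44+0j)]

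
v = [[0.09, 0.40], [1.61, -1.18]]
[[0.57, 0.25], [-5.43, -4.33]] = v@[[-2.0, -1.92], [1.87, 1.05]]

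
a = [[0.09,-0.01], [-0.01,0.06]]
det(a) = 0.01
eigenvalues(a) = [0.09, 0.06]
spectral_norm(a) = 0.09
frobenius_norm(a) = 0.11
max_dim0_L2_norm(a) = 0.09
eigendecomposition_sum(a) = [[0.09, -0.03], [-0.03, 0.01]] + [[0.00, 0.02], [0.02, 0.05]]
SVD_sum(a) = [[0.09, -0.03], [-0.03, 0.01]] + [[0.00, 0.02], [0.02, 0.05]]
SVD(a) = [[-0.96, 0.29], [0.29, 0.96]] @ diag([0.09302775637731994, 0.056972243622680045]) @ [[-0.96,  0.29], [0.29,  0.96]]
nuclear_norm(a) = 0.15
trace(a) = 0.15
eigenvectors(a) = [[0.96, 0.29],  [-0.29, 0.96]]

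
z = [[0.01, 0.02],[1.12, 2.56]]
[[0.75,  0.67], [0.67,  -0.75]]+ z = [[0.76, 0.69],[1.79, 1.81]]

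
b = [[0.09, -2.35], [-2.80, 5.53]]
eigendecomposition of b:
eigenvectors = [[-0.92,0.34],[-0.40,-0.94]]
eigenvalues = [-0.93, 6.55]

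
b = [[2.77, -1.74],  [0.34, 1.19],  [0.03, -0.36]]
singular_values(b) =[3.3, 1.21]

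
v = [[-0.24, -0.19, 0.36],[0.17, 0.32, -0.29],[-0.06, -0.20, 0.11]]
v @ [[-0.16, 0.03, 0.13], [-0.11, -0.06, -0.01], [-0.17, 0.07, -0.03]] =[[-0.00, 0.03, -0.04], [-0.01, -0.03, 0.03], [0.01, 0.02, -0.01]]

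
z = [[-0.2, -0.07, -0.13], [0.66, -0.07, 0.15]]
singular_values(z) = [0.71, 0.12]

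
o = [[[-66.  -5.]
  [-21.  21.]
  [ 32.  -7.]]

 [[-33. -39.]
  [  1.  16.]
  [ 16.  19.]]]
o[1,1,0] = 1.0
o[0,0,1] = -5.0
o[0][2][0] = 32.0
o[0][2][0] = 32.0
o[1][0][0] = -33.0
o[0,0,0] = -66.0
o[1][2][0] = 16.0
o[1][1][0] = 1.0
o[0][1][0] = -21.0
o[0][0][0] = -66.0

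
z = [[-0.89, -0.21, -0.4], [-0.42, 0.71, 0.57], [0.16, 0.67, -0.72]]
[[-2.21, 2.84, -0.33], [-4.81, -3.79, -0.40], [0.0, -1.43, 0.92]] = z@ [[4.0, -1.19, 0.62], [-2.93, -4.25, 0.41], [-1.84, -2.23, -0.76]]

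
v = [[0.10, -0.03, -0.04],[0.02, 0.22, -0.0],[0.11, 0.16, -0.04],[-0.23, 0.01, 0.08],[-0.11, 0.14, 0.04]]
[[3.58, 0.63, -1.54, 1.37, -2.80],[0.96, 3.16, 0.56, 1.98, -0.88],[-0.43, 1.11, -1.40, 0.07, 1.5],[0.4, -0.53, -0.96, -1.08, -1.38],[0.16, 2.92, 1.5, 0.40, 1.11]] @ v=[[0.19, -0.59, -0.08], [-0.14, 0.65, 0.06], [-0.36, 0.24, 0.14], [0.32, -0.49, -0.12], [0.03, 1.04, 0.01]]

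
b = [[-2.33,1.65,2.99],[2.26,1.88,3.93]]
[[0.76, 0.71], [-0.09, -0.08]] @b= [[-0.17,  2.59,  5.06], [0.03,  -0.30,  -0.58]]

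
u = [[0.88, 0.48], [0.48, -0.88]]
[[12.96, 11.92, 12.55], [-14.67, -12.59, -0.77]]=u@ [[4.34, 4.43, 10.62], [19.04, 16.72, 6.67]]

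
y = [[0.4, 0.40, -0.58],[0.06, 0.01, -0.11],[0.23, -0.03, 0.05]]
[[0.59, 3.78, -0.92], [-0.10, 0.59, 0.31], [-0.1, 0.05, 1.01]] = y@[[-0.25, 1.38, 3.65], [3.35, 1.55, -8.21], [1.12, -4.5, -1.56]]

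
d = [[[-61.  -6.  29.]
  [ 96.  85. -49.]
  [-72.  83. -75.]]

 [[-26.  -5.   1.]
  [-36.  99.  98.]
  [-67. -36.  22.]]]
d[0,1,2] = -49.0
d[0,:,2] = [29.0, -49.0, -75.0]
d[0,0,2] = 29.0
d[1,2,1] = -36.0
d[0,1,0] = 96.0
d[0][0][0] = -61.0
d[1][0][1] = -5.0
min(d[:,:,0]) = -72.0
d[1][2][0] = -67.0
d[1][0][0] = -26.0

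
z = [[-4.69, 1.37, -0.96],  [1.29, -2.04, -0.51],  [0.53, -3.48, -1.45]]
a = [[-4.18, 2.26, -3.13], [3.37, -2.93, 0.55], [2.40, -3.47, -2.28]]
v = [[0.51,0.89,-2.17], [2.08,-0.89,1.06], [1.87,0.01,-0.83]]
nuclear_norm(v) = 5.69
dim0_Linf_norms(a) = [4.18, 3.47, 3.13]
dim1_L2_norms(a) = [5.69, 4.5, 4.8]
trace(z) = -8.18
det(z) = -0.09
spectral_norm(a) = 7.72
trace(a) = -9.39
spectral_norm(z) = 5.69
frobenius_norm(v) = 4.02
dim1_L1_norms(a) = [9.57, 6.85, 8.15]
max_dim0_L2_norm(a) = 5.88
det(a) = -0.96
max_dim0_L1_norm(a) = 9.95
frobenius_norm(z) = 6.74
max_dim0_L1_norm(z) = 6.89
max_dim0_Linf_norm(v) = 2.17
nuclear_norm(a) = 11.76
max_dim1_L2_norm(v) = 2.5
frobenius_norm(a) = 8.70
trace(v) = -1.21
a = z + v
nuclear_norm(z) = 9.30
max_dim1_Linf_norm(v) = 2.17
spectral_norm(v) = 2.90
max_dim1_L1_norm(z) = 7.02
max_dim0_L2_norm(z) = 4.89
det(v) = 0.02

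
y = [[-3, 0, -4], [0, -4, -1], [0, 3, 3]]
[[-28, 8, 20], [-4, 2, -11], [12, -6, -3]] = y @ [[4, 0, 0], [0, 0, 4], [4, -2, -5]]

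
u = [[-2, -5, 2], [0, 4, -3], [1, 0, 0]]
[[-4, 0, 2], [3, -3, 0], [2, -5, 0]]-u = [[-2, 5, 0], [3, -7, 3], [1, -5, 0]]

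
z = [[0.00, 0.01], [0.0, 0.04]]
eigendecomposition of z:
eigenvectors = [[1.0, 0.24], [0.00, 0.97]]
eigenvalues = [0.0, 0.04]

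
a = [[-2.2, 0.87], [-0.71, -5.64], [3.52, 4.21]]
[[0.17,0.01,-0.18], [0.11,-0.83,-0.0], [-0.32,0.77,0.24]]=a@[[-0.08, 0.05, 0.08],[-0.01, 0.14, -0.01]]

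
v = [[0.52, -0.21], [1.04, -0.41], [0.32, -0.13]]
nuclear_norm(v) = 1.30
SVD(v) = [[-0.43,  0.67], [-0.86,  -0.50], [-0.27,  0.55]] @ diag([1.2974877027483502, 0.005065690161178187]) @ [[-0.93, 0.37], [-0.37, -0.93]]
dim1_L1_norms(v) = [0.73, 1.45, 0.45]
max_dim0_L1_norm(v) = 1.88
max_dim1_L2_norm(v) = 1.12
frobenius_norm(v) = 1.30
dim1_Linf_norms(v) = [0.52, 1.04, 0.32]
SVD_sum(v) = [[0.52, -0.21], [1.04, -0.41], [0.32, -0.13]] + [[-0.00,-0.0], [0.00,0.00], [-0.00,-0.00]]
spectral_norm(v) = 1.30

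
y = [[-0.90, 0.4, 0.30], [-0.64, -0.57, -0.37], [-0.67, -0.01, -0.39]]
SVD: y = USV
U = [[-0.62, 0.74, -0.28], [-0.56, -0.65, -0.51], [-0.56, -0.16, 0.81]]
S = [1.31, 0.86, 0.27]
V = [[0.98, 0.06, 0.18], [-0.16, 0.78, 0.61], [0.11, 0.63, -0.77]]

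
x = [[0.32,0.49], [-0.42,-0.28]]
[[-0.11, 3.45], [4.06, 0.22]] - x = [[-0.43, 2.96], [4.48, 0.5]]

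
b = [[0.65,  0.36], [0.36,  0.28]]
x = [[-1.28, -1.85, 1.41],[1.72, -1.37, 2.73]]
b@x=[[-0.21,-1.70,1.9], [0.02,-1.05,1.27]]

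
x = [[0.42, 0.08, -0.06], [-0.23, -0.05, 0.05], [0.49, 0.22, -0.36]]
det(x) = -0.000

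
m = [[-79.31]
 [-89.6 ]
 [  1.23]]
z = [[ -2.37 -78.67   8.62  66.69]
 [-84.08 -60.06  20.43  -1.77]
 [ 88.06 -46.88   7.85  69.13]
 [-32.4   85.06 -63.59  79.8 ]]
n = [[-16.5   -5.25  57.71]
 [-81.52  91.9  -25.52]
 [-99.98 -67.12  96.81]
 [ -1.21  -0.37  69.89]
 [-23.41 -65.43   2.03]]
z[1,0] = -84.08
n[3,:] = [-1.21, -0.37, 69.89]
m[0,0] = -79.31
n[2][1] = -67.12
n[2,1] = -67.12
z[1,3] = -1.77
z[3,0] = -32.4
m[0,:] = [-79.31]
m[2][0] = 1.23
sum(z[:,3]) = 213.85000000000002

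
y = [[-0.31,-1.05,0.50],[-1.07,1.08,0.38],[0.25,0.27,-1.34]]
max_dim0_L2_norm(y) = 1.53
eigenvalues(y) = [1.66, -0.59, -1.63]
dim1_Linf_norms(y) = [1.05, 1.08, 1.34]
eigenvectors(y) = [[-0.46, 0.8, -0.55], [0.89, 0.42, -0.32], [0.04, 0.42, 0.77]]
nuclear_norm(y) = 3.90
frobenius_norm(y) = 2.42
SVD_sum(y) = [[-0.2, -0.62, 0.84],[0.02, 0.08, -0.10],[0.23, 0.74, -1.0]] + [[0.22, -0.25, -0.14], [-0.94, 1.09, 0.58], [0.28, -0.33, -0.17]] + [[-0.33, -0.18, -0.21], [-0.16, -0.08, -0.10], [-0.26, -0.14, -0.16]]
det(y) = 1.61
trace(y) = -0.57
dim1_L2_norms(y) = [1.2, 1.57, 1.39]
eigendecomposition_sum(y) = [[0.36, -0.67, -0.02], [-0.7, 1.29, 0.05], [-0.03, 0.06, 0.0]] + [[-0.34, -0.16, -0.31], [-0.18, -0.09, -0.16], [-0.18, -0.09, -0.16]] + [[-0.33, -0.21, 0.84], [-0.19, -0.12, 0.5], [0.46, 0.30, -1.18]]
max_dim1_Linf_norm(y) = 1.34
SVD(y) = [[-0.64, -0.22, -0.73],[0.08, 0.93, -0.35],[0.76, -0.28, -0.58]] @ diag([1.6579108776705345, 1.6566244452310208, 0.5850016830443596]) @ [[0.18, 0.58, -0.79], [-0.61, 0.70, 0.38], [0.77, 0.41, 0.48]]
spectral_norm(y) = 1.66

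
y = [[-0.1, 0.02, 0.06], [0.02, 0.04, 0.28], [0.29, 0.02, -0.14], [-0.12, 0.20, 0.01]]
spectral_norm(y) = 0.39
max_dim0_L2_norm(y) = 0.33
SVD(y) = [[-0.30, 0.08, 0.04], [-0.45, -0.86, -0.22], [0.77, -0.3, -0.49], [-0.34, 0.4, -0.84]] @ diag([0.3900360204191032, 0.2524252161315413, 0.19275220630792733]) @ [[0.73, -0.20, -0.66],[-0.63, 0.17, -0.76],[-0.26, -0.97, 0.00]]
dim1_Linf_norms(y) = [0.1, 0.28, 0.29, 0.2]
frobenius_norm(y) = 0.50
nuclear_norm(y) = 0.84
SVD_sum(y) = [[-0.08, 0.02, 0.08],[-0.13, 0.04, 0.12],[0.22, -0.06, -0.2],[-0.10, 0.03, 0.09]] + [[-0.01, 0.0, -0.02], [0.14, -0.04, 0.16], [0.05, -0.01, 0.06], [-0.06, 0.02, -0.08]] + [[-0.0, -0.01, 0.0], [0.01, 0.04, -0.00], [0.02, 0.09, -0.00], [0.04, 0.16, -0.0]]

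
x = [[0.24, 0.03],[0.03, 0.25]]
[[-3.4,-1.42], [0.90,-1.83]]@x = [[-0.86, -0.46],[0.16, -0.43]]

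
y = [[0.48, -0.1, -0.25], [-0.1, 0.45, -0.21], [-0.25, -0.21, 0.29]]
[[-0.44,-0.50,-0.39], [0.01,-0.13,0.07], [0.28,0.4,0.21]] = y @ [[-0.8, -0.54, -0.32], [-0.05, 0.05, 0.43], [0.25, 0.96, 0.76]]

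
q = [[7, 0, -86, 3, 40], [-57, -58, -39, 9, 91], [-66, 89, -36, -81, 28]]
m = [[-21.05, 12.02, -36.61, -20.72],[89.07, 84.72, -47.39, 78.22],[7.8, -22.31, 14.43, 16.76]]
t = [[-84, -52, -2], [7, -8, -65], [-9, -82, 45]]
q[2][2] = -36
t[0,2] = -2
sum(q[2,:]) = -66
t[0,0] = -84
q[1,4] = 91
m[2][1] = -22.31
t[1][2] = -65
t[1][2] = -65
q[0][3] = 3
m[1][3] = 78.22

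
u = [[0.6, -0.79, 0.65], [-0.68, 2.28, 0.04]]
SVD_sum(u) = [[0.33, -0.94, 0.08],[-0.79, 2.22, -0.2]] + [[0.27, 0.15, 0.57], [0.11, 0.06, 0.24]]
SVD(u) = [[-0.39, 0.92],[0.92, 0.39]] @ diag([2.565766713494245, 0.6970230784736898]) @ [[-0.34, 0.94, -0.08], [0.41, 0.23, 0.88]]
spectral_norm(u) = 2.57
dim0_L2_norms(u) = [0.91, 2.41, 0.65]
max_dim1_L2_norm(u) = 2.38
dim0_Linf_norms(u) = [0.68, 2.28, 0.65]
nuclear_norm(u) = 3.26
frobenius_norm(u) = 2.66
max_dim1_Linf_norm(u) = 2.28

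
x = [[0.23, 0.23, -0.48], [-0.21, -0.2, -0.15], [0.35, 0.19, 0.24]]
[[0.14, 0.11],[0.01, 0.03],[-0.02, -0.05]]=x @ [[0.06, 0.04], [0.07, -0.04], [-0.22, -0.23]]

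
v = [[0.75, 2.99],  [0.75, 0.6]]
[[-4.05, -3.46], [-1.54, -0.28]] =v @ [[-1.22, 0.69], [-1.05, -1.33]]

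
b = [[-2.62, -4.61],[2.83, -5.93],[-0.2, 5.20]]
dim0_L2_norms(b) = [3.86, 9.14]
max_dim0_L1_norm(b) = 15.74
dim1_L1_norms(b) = [7.23, 8.76, 5.4]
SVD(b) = [[-0.48,0.79], [-0.67,-0.61], [0.57,-0.06]] @ diag([9.161602870252388, 3.7993858513953565]) @ [[-0.08, 1.00], [-1.00, -0.08]]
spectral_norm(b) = 9.16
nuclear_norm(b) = 12.96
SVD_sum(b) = [[0.36, -4.36], [0.51, -6.12], [-0.43, 5.18]] + [[-2.98, -0.25], [2.32, 0.19], [0.23, 0.02]]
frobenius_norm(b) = 9.92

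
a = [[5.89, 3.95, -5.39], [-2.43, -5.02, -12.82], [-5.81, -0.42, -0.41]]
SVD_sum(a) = [[-0.32, -0.97, -3.40], [-1.27, -3.77, -13.29], [-0.09, -0.28, -0.99]] + [[6.96, 3.62, -1.69], [-1.45, -0.75, 0.35], [-4.46, -2.32, 1.08]] + [[-0.75, 1.29, -0.3], [0.28, -0.49, 0.11], [-1.26, 2.18, -0.5]]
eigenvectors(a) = [[-0.84+0.00j, 0.23+0.22j, (0.23-0.22j)], [-0.26+0.00j, (-0.91+0j), -0.91-0.00j], [(0.47+0j), (-0.03+0.26j), -0.03-0.26j]]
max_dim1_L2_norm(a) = 13.98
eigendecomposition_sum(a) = [[(6.48+0j), (1.84+0j), -5.53-0.00j],[2.04+0.00j, 0.58+0.00j, -1.74-0.00j],[(-3.64+0j), (-1.03+0j), (3.11+0j)]] + [[-0.29+1.44j, (1.06+0.32j), (0.07+2.74j)], [-2.23-3.53j, (-2.8+1.42j), -5.54-5.49j], [(-1.09+0.51j), 0.31+0.85j, (-1.76+1.39j)]] + [[(-0.29-1.44j), 1.06-0.32j, (0.07-2.74j)], [-2.23+3.53j, -2.80-1.42j, -5.54+5.49j], [(-1.09-0.51j), 0.31-0.85j, -1.76-1.39j]]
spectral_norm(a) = 14.35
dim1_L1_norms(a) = [15.23, 20.27, 6.64]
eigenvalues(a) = [(10.16+0j), (-4.85+4.25j), (-4.85-4.25j)]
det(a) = 422.39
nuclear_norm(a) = 27.07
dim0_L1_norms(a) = [14.13, 9.39, 18.62]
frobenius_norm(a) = 17.58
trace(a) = 0.46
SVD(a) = [[0.25, 0.83, -0.5], [0.97, -0.17, 0.19], [0.07, -0.53, -0.84]] @ diag([14.353300958002622, 9.676742758907517, 3.0411184105411166]) @ [[-0.09, -0.27, -0.96], [0.87, 0.45, -0.21], [0.49, -0.85, 0.19]]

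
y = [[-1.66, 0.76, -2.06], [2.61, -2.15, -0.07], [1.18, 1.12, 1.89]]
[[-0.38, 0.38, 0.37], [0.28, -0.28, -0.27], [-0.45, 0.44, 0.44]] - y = [[1.28, -0.38, 2.43], [-2.33, 1.87, -0.2], [-1.63, -0.68, -1.45]]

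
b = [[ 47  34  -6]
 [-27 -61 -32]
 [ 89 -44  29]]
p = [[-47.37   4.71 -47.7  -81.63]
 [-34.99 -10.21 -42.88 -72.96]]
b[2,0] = 89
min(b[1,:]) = -61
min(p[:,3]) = -81.63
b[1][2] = -32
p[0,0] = -47.37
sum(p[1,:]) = -161.04000000000002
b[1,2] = -32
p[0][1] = 4.71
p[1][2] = -42.88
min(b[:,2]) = -32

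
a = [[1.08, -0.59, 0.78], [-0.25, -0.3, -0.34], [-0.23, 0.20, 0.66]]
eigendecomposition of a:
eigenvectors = [[0.41+0.00j, (0.87+0j), 0.87-0.00j], [(0.91+0j), (-0.12-0.07j), -0.12+0.07j], [-0.08+0.00j, -0.28+0.39j, -0.28-0.39j]]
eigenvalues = [(-0.38+0j), (0.91+0.4j), (0.91-0.4j)]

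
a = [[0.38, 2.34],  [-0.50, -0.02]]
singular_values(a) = [2.37, 0.49]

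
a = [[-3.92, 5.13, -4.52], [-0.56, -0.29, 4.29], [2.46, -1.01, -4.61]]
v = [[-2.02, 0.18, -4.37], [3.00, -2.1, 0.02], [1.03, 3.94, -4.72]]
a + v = [[-5.94, 5.31, -8.89], [2.44, -2.39, 4.31], [3.49, 2.93, -9.33]]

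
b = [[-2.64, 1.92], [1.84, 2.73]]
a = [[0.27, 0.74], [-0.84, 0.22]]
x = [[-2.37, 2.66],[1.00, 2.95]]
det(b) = -10.74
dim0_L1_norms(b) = [4.48, 4.65]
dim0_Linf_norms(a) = [0.84, 0.74]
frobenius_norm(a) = 1.17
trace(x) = 0.58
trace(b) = 0.09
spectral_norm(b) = 3.34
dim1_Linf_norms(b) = [2.64, 2.73]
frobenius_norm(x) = 4.73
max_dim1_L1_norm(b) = 4.57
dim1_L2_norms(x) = [3.56, 3.11]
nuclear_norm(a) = 1.65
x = a + b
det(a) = 0.68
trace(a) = 0.49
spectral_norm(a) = 0.88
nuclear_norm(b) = 6.56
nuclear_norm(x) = 6.46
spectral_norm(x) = 4.11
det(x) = -9.65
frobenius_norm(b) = 4.64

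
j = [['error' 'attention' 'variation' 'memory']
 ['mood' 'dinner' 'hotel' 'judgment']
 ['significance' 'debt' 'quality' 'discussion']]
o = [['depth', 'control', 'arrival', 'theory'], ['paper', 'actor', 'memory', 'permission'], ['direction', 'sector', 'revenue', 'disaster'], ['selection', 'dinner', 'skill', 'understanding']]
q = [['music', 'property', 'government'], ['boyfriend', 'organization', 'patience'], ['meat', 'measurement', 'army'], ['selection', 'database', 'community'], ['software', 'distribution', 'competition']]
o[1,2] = 'memory'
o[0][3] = 'theory'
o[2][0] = 'direction'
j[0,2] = 'variation'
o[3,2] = 'skill'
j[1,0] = 'mood'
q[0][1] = 'property'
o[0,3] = 'theory'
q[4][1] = 'distribution'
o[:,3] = ['theory', 'permission', 'disaster', 'understanding']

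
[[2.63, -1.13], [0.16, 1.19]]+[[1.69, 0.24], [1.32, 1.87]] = [[4.32,-0.89], [1.48,3.06]]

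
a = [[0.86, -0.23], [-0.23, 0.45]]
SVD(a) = [[-0.91, 0.41], [0.41, 0.91]] @ diag([0.963099010060078, 0.3469009899399221]) @ [[-0.91, 0.41], [0.41, 0.91]]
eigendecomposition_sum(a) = [[0.8,  -0.36], [-0.36,  0.16]] + [[0.06, 0.13], [0.13, 0.29]]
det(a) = 0.33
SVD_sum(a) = [[0.80, -0.36],[-0.36, 0.16]] + [[0.06,0.13], [0.13,0.29]]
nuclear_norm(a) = 1.31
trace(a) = 1.31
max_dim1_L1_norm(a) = 1.09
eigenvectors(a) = [[0.91, 0.41], [-0.41, 0.91]]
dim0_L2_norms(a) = [0.89, 0.51]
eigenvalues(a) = [0.96, 0.35]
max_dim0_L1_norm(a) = 1.09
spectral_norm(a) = 0.96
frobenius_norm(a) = 1.02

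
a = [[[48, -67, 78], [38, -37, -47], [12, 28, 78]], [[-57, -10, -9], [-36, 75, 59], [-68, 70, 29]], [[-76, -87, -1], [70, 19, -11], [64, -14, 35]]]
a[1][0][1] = -10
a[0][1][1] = -37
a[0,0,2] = 78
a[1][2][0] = -68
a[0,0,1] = -67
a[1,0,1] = -10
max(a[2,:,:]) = 70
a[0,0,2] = 78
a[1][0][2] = -9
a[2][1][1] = 19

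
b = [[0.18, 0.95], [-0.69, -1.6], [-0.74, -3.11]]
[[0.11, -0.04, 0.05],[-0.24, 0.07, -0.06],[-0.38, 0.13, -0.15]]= b @ [[0.14,-0.01,-0.05], [0.09,-0.04,0.06]]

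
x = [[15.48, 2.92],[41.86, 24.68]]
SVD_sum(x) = [[13.13, 7.2],[42.58, 23.36]] + [[2.35, -4.28],[-0.72, 1.32]]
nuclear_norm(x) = 55.94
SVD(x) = [[-0.29, -0.96], [-0.96, 0.29]] @ diag([50.82704796048002, 5.111750739527828]) @ [[-0.88, -0.48], [-0.48, 0.88]]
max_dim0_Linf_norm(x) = 41.86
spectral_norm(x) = 50.83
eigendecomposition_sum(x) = [[5.61, -0.99], [-14.17, 2.5]] + [[9.87, 3.91], [56.03, 22.18]]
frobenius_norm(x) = 51.08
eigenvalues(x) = [8.11, 32.05]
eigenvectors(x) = [[-0.37, -0.17], [0.93, -0.98]]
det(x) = 259.82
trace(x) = 40.16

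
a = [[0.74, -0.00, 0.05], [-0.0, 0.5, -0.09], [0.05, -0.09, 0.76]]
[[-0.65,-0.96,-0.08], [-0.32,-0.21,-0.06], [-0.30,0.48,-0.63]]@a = [[-0.48,  -0.47,  -0.01], [-0.24,  -0.1,  -0.04], [-0.25,  0.3,  -0.54]]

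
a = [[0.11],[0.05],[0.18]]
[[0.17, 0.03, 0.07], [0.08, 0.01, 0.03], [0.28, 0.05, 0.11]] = a@[[1.56, 0.26, 0.60]]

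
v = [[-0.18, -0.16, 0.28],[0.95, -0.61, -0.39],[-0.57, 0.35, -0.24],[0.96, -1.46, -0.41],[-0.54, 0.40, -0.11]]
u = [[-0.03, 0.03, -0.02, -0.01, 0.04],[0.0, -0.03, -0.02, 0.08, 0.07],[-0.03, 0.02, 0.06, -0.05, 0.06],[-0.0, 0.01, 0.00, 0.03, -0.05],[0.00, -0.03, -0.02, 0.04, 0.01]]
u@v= [[0.01, 0.01, -0.02], [0.02, -0.08, -0.02], [-0.09, 0.11, -0.02], [0.07, -0.07, -0.01], [0.02, -0.04, -0.0]]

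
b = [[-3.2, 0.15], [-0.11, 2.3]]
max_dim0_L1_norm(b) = 3.31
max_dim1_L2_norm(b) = 3.2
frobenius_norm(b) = 3.95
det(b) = -7.34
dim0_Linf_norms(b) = [3.2, 2.3]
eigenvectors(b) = [[-1.00, -0.03], [-0.02, -1.00]]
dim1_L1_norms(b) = [3.35, 2.41]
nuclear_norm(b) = 5.50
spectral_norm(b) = 3.22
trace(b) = -0.90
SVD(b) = [[-0.99,-0.14], [-0.14,0.99]] @ diag([3.2184742634562844, 2.2816711891658548]) @ [[0.99, -0.14], [0.14, 0.99]]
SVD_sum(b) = [[-3.16, 0.46], [-0.43, 0.06]] + [[-0.04, -0.31], [0.32, 2.24]]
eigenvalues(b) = [-3.2, 2.3]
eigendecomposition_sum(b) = [[-3.20, 0.09], [-0.06, 0.0]] + [[-0.00,0.06], [-0.05,2.30]]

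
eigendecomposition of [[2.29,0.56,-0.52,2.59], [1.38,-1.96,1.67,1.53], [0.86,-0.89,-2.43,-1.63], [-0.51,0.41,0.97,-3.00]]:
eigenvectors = [[(0.93+0j), -0.12+0.00j, (-0.01-0.27j), -0.01+0.27j], [0.33+0.00j, -0.83+0.00j, 0.13+0.56j, (0.13-0.56j)], [0.12+0.00j, (0.23+0j), -0.69+0.00j, (-0.69-0j)], [-0.04+0.00j, 0.49+0.00j, 0.04+0.34j, 0.04-0.34j]]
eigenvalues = [(2.31+0j), (-3.11+0j), (-2.15+1.89j), (-2.15-1.89j)]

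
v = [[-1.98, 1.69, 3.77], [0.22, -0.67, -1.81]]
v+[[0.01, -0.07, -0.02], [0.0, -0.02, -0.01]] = [[-1.97, 1.62, 3.75], [0.22, -0.69, -1.82]]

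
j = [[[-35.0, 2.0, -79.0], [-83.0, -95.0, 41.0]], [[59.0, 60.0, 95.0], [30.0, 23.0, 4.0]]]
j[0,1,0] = -83.0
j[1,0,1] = 60.0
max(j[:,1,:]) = 41.0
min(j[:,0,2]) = -79.0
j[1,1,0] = 30.0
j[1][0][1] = 60.0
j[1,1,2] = 4.0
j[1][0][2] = 95.0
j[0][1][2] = 41.0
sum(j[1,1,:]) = 57.0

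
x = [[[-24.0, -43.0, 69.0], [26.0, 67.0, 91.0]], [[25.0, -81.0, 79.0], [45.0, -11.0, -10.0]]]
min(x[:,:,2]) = -10.0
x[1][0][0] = 25.0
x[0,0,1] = -43.0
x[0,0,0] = -24.0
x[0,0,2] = 69.0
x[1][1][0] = 45.0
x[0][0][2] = 69.0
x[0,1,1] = 67.0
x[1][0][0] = 25.0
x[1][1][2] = -10.0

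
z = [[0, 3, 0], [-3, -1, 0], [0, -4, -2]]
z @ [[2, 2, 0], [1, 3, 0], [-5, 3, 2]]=[[3, 9, 0], [-7, -9, 0], [6, -18, -4]]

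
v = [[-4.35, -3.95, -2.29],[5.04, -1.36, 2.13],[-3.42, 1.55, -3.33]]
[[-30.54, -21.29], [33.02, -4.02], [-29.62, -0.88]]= v@[[4.94, -1.02], [0.06, 4.53], [3.85, 3.42]]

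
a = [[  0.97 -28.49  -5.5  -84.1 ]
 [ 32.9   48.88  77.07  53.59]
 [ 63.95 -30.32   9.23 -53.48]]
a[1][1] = 48.88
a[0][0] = 0.97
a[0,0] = 0.97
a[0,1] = -28.49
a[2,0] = 63.95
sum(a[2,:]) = -10.619999999999997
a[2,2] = 9.23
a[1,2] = 77.07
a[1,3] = 53.59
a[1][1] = 48.88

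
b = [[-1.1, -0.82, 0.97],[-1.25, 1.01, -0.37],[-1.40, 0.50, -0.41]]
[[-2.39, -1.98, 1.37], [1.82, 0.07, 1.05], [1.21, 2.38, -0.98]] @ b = [[3.19, 0.64, -2.15], [-3.56, -0.90, 1.31], [-2.93, 0.92, 0.69]]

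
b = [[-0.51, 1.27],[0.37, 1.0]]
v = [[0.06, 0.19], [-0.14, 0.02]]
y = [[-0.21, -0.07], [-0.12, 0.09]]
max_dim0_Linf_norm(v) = 0.19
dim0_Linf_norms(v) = [0.14, 0.19]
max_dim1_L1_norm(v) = 0.25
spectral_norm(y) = 0.24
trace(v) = 0.08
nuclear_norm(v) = 0.34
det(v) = 0.03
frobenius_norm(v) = 0.24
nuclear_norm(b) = 2.23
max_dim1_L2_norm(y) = 0.22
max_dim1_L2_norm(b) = 1.37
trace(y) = -0.12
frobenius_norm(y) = 0.27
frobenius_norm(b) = 1.73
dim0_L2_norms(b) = [0.63, 1.62]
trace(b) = 0.49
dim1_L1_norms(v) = [0.25, 0.16]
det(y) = -0.03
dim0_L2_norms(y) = [0.24, 0.11]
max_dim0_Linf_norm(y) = 0.21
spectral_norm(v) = 0.20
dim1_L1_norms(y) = [0.28, 0.21]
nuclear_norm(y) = 0.36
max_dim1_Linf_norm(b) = 1.27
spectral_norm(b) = 1.63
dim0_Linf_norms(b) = [0.51, 1.27]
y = b @ v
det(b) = -0.98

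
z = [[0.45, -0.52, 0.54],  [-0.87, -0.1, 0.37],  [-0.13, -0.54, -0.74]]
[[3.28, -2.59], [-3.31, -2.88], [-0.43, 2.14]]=z@[[4.38, 1.29], [-1.54, 1.63], [0.94, -4.31]]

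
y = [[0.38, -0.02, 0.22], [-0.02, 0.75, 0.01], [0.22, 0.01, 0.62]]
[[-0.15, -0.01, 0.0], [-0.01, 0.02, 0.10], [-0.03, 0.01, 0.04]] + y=[[0.23,  -0.03,  0.22], [-0.03,  0.77,  0.11], [0.19,  0.02,  0.66]]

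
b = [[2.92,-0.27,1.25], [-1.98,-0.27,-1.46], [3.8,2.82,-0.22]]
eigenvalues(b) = [(3.71+0j), (-0.64+1.34j), (-0.64-1.34j)]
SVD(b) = [[-0.48, -0.64, 0.6], [0.38, 0.46, 0.8], [-0.79, 0.61, 0.02]] @ diag([5.694440268017474, 2.441347863421821, 0.5836699784525289]) @ [[-0.91,-0.39,-0.17], [-0.18,0.73,-0.66], [0.38,-0.57,-0.73]]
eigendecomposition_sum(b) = [[(3.54+0j), 0.44-0.00j, 0.96-0.00j], [-2.39-0.00j, -0.30+0.00j, -0.65+0.00j], [(1.71+0j), (0.21-0j), 0.46-0.00j]] + [[-0.31-0.11j, (-0.36-0.27j), 0.14-0.14j], [(0.21+0.63j), (0.01+0.89j), (-0.4-0.05j)], [1.05+0.12j, 1.30+0.58j, (-0.34+0.55j)]] + [[-0.31+0.11j,(-0.36+0.27j),0.14+0.14j], [(0.21-0.63j),(0.01-0.89j),-0.40+0.05j], [1.05-0.12j,1.30-0.58j,(-0.34-0.55j)]]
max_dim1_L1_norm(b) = 6.84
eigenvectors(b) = [[-0.77+0.00j, (0.25+0.06j), 0.25-0.06j],[(0.52+0j), -0.21-0.47j, -0.21+0.47j],[-0.37+0.00j, -0.82+0.00j, (-0.82-0j)]]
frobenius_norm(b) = 6.22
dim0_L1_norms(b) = [8.7, 3.36, 2.93]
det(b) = 8.11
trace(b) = 2.43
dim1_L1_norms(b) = [4.44, 3.71, 6.84]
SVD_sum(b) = [[2.50, 1.06, 0.48], [-1.95, -0.83, -0.37], [4.07, 1.73, 0.78]] + [[0.29, -1.14, 1.03], [-0.21, 0.82, -0.75], [-0.28, 1.09, -0.99]] + [[0.13,-0.2,-0.26], [0.18,-0.26,-0.34], [0.00,-0.01,-0.01]]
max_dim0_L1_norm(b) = 8.7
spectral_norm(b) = 5.69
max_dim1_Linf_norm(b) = 3.8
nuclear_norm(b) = 8.72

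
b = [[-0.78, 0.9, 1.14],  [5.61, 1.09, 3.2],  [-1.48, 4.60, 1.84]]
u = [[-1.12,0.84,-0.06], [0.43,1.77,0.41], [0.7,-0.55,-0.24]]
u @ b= [[5.67, -0.37, 1.3],[8.99, 4.20, 6.91],[-3.28, -1.07, -1.4]]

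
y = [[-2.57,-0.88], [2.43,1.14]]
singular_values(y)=[3.81, 0.21]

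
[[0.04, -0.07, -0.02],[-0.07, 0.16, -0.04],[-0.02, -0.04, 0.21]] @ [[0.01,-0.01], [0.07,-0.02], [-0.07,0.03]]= [[-0.0, 0.00], [0.01, -0.0], [-0.02, 0.01]]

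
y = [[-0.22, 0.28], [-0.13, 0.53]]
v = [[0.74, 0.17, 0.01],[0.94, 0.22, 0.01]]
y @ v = [[0.10,0.02,0.00], [0.40,0.09,0.00]]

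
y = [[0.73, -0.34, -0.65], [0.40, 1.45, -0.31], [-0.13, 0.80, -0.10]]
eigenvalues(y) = [(1.13+0.52j), (1.13-0.52j), (-0.18+0j)]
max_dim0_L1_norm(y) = 2.59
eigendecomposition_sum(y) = [[0.38+0.37j, (-0.19+0.78j), (-0.27-0.28j)], [0.20-0.44j, (0.72-0.08j), (-0.15+0.32j)], [(-0.04-0.31j), (0.37-0.29j), (0.02+0.22j)]] + [[(0.38-0.37j), (-0.19-0.78j), (-0.27+0.28j)], [(0.2+0.44j), 0.72+0.08j, -0.15-0.32j], [-0.04+0.31j, (0.37+0.29j), 0.02-0.22j]] + [[(-0.03-0j),0.04+0.00j,(-0.11+0j)], [-0.00-0.00j,0.00+0.00j,-0.00+0.00j], [-0.05-0.00j,0.06+0.00j,-0.15+0.00j]]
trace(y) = 2.08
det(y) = -0.28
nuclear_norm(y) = 2.93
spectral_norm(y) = 1.72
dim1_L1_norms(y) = [1.72, 2.16, 1.03]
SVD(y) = [[0.07, 0.97, 0.25], [-0.89, 0.18, -0.42], [-0.45, -0.19, 0.87]] @ diag([1.715046724179474, 1.063533781703695, 0.15495363518256838]) @ [[-0.14, -0.98, 0.16], [0.75, -0.21, -0.62], [-0.64, -0.03, -0.77]]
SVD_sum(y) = [[-0.02, -0.12, 0.02],[0.22, 1.49, -0.24],[0.11, 0.76, -0.12]] + [[0.77, -0.22, -0.64], [0.14, -0.04, -0.12], [-0.15, 0.04, 0.13]] + [[-0.03, -0.0, -0.03],[0.04, 0.00, 0.05],[-0.09, -0.0, -0.1]]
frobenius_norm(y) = 2.02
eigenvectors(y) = [[(0.68+0j),0.68-0.00j,(0.58+0j)], [(-0.21-0.58j),-0.21+0.58j,0.01+0.00j], [-0.31-0.24j,-0.31+0.24j,(0.81+0j)]]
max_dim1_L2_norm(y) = 1.54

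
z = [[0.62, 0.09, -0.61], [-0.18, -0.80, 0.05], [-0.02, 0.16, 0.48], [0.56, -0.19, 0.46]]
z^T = [[0.62, -0.18, -0.02, 0.56], [0.09, -0.8, 0.16, -0.19], [-0.61, 0.05, 0.48, 0.46]]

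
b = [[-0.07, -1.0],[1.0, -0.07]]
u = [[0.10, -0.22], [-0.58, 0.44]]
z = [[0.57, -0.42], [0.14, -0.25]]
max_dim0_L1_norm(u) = 0.68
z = b @ u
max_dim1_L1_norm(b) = 1.07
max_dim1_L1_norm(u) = 1.02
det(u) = -0.08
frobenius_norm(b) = 1.42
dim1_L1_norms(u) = [0.32, 1.02]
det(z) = -0.08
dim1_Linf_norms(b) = [1.0, 1.0]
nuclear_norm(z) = 0.87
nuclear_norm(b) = 2.00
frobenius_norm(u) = 0.77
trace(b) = -0.14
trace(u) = 0.54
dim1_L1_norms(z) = [0.99, 0.39]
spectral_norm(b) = 1.00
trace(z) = 0.32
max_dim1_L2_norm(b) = 1.0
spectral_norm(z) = 0.76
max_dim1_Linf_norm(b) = 1.0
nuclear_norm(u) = 0.87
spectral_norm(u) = 0.76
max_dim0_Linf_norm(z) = 0.57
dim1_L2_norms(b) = [1.0, 1.0]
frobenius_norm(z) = 0.76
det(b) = 1.00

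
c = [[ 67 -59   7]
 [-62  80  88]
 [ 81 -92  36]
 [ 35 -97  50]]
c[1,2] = 88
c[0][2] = 7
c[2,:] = [81, -92, 36]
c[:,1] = [-59, 80, -92, -97]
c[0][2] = 7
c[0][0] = 67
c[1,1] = 80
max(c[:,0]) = 81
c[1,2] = 88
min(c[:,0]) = -62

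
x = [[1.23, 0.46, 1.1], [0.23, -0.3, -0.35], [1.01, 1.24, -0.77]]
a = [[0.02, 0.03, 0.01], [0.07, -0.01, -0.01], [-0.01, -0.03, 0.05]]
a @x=[[0.04, 0.01, 0.00], [0.07, 0.02, 0.09], [0.03, 0.07, -0.04]]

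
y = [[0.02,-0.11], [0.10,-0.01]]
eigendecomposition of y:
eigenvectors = [[0.72+0.00j, (0.72-0j)], [0.10-0.68j, (0.1+0.68j)]]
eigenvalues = [0.1j, -0.1j]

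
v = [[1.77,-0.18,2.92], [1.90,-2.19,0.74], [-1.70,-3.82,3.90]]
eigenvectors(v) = [[0.27-0.61j,(0.27+0.61j),-0.27+0.00j], [(0.06-0.26j),0.06+0.26j,0.85+0.00j], [(0.7+0j),(0.7-0j),(0.44+0j)]]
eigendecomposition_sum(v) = [[1.02+1.55j, -0.42+1.23j, (1.43-1.42j)],[0.52+0.53j, -0.07+0.51j, (0.45-0.66j)],[-1.08+1.66j, -1.38+0.12j, 1.99+0.79j]] + [[(1.02-1.55j),(-0.42-1.23j),1.43+1.42j], [(0.52-0.53j),-0.07-0.51j,0.45+0.66j], [-1.08-1.66j,(-1.38-0.12j),1.99-0.79j]] + [[-0.28+0.00j, (0.66+0j), 0.05-0.00j],[(0.87-0j), -2.05-0.00j, (-0.16+0j)],[0.45-0.00j, (-1.07-0j), -0.08+0.00j]]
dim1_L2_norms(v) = [3.42, 2.99, 5.72]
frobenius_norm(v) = 7.30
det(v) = -40.62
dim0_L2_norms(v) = [3.1, 4.41, 4.93]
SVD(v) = [[0.36, -0.72, 0.59], [0.3, -0.51, -0.81], [0.88, 0.47, 0.04]] @ diag([6.255576709232805, 3.1593903652541218, 2.0551916102503687]) @ [[-0.05, -0.66, 0.75], [-0.96, -0.17, -0.21], [-0.27, 0.73, 0.62]]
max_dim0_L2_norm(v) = 4.93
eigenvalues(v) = [(2.95+2.86j), (2.95-2.86j), (-2.41+0j)]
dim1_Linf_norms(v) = [2.92, 2.19, 3.9]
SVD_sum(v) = [[-0.1, -1.47, 1.68], [-0.09, -1.25, 1.44], [-0.26, -3.62, 4.16]] + [[2.20, 0.39, 0.48], [1.55, 0.28, 0.34], [-1.42, -0.26, -0.31]] + [[-0.32, 0.89, 0.76], [0.44, -1.22, -1.03], [-0.02, 0.06, 0.05]]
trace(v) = 3.48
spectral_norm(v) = 6.26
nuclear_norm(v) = 11.47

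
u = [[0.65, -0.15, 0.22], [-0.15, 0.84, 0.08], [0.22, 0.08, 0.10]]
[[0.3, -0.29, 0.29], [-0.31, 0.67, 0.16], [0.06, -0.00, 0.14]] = u @ [[0.30, -0.34, 0.23], [-0.34, 0.72, 0.16], [0.23, 0.16, 0.77]]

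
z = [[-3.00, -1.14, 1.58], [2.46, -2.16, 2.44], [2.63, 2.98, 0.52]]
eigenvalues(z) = [(2.69+0j), (-3.66+1.2j), (-3.66-1.2j)]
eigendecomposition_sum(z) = [[(0.21+0j), (0.14+0j), 0.31+0.00j],[0.76+0.00j, (0.52+0j), (1.14+0j)],[1.29+0.00j, 0.90+0.00j, (1.95+0j)]] + [[-1.60+0.82j, (-0.64-2.3j), (0.63+1.21j)], [0.85+0.86j, (-1.34+0.88j), 0.65-0.65j], [0.67-0.94j, 1.04+1.11j, -0.72-0.50j]] + [[-1.60-0.82j, (-0.64+2.3j), (0.63-1.21j)], [(0.85-0.86j), -1.34-0.88j, (0.65+0.65j)], [(0.67+0.94j), 1.04-1.11j, -0.72+0.50j]]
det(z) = 39.88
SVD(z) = [[-0.64,-0.13,0.76],[0.19,-0.98,-0.0],[0.75,0.14,0.65]] @ diag([5.034845302684546, 4.042991537646322, 1.959349944383493]) @ [[0.86, 0.5, -0.03], [-0.41, 0.66, -0.62], [-0.29, 0.55, 0.78]]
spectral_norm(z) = 5.03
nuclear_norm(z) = 11.04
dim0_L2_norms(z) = [4.69, 3.85, 2.95]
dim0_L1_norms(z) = [8.09, 6.28, 4.54]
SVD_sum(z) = [[-2.77, -1.62, 0.10], [0.83, 0.48, -0.03], [3.24, 1.90, -0.12]] + [[0.21, -0.34, 0.32],[1.63, -2.64, 2.47],[-0.24, 0.38, -0.36]] + [[-0.44, 0.82, 1.16],[0.0, -0.00, -0.0],[-0.37, 0.70, 1.0]]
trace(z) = -4.64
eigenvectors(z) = [[0.14+0.00j, (0.73+0j), 0.73-0.00j], [(0.5+0j), -0.15-0.47j, (-0.15+0.47j)], [0.85+0.00j, -0.42+0.22j, (-0.42-0.22j)]]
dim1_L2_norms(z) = [3.58, 4.08, 4.01]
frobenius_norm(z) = 6.75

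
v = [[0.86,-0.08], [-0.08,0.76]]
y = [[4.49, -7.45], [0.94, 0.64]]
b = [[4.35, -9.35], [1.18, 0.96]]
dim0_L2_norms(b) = [4.51, 9.4]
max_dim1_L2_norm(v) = 0.86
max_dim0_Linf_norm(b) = 9.35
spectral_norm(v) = 0.90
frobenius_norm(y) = 8.77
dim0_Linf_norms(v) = [0.86, 0.76]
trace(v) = 1.62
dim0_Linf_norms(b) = [4.35, 9.35]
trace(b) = 5.31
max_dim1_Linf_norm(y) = 7.45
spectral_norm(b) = 10.32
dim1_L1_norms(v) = [0.94, 0.84]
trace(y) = 5.13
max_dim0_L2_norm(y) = 7.48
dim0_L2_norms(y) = [4.59, 7.48]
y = b @ v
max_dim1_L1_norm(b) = 13.7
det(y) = 9.88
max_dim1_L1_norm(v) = 0.94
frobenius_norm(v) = 1.15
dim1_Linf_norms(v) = [0.86, 0.76]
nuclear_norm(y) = 9.83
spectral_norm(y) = 8.70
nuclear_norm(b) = 11.79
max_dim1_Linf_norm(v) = 0.86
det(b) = 15.21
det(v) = 0.65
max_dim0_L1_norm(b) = 10.31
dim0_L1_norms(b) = [5.53, 10.31]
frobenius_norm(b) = 10.42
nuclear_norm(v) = 1.62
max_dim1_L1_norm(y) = 11.94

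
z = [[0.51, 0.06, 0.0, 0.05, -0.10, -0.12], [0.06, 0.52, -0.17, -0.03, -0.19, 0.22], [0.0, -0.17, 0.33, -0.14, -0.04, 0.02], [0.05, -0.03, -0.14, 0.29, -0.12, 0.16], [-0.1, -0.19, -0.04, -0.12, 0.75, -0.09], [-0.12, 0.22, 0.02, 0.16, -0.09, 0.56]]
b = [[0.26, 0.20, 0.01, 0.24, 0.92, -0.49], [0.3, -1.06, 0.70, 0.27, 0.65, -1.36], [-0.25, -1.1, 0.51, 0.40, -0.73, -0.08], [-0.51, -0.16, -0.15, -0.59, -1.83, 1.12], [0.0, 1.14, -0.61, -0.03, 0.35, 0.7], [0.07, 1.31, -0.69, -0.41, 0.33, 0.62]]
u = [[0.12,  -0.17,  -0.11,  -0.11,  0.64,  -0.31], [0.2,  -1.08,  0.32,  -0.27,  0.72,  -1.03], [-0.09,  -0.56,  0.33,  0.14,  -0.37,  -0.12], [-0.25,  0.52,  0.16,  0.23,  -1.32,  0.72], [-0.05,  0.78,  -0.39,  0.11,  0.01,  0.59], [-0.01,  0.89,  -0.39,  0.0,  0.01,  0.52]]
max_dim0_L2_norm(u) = 1.78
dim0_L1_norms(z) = [0.84, 1.19, 0.7, 0.79, 1.29, 1.17]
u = b @ z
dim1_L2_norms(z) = [0.54, 0.62, 0.4, 0.38, 0.8, 0.64]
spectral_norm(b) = 3.18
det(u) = 0.00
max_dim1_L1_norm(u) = 3.62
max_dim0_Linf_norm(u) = 1.32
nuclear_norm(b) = 6.47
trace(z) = 2.96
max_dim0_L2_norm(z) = 0.8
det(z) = -0.00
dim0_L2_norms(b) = [0.7, 2.33, 1.27, 0.9, 2.32, 2.06]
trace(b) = 0.09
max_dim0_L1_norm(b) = 4.97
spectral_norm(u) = 2.64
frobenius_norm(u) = 3.02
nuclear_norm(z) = 2.96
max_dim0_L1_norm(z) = 1.29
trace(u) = 0.13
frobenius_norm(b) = 4.24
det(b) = -0.00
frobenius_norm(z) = 1.42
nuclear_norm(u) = 4.33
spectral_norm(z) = 1.00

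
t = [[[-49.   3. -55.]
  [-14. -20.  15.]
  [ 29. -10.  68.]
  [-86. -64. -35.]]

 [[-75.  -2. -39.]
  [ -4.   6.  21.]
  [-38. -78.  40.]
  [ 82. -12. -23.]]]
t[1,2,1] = -78.0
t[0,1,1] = -20.0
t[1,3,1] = -12.0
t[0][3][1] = -64.0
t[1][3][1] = -12.0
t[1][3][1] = -12.0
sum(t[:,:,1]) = -177.0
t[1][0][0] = -75.0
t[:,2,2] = [68.0, 40.0]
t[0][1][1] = -20.0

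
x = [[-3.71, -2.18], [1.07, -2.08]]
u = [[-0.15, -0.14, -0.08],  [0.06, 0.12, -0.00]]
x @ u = [[0.43, 0.26, 0.30],[-0.29, -0.4, -0.09]]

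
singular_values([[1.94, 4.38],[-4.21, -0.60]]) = [5.62, 3.07]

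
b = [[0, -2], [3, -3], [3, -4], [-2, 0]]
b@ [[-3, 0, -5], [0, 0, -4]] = [[0, 0, 8], [-9, 0, -3], [-9, 0, 1], [6, 0, 10]]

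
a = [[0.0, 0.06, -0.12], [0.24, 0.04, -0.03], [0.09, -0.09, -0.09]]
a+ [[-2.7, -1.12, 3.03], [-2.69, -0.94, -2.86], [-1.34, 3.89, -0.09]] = [[-2.7, -1.06, 2.91], [-2.45, -0.9, -2.89], [-1.25, 3.80, -0.18]]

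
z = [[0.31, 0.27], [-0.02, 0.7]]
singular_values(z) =[0.76, 0.29]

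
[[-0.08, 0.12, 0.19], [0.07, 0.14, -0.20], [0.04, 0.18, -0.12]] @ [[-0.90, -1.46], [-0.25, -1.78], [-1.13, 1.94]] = [[-0.17, 0.27], [0.13, -0.74], [0.05, -0.61]]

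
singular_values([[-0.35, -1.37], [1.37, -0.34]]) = [1.42, 1.41]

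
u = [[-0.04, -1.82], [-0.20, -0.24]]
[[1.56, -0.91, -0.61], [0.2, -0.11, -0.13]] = u @ [[0.05, -0.03, 0.23], [-0.86, 0.5, 0.33]]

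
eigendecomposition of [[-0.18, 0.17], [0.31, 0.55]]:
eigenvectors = [[-0.93, -0.21], [0.36, -0.98]]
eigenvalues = [-0.25, 0.62]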